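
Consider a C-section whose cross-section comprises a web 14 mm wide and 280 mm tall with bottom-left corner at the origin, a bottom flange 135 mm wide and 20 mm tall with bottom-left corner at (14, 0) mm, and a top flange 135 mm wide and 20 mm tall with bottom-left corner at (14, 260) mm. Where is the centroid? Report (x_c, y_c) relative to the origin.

x_c = 50.17 mm, y_c = 140.00 mm

Part | A | x̄ᵢ | ȳᵢ | A·x̄ᵢ | A·ȳᵢ
web | 3920.00 | 7.00 | 140.00 | 27440.00 | 548800.00
bottom flange | 2700.00 | 81.50 | 10.00 | 220050.00 | 27000.00
top flange | 2700.00 | 81.50 | 270.00 | 220050.00 | 729000.00
Σ | 9320.00 |  |  | 467540.00 | 1304800.00
x_c = 467540.00 / 9320.00 = 50.17 mm
y_c = 1304800.00 / 9320.00 = 140.00 mm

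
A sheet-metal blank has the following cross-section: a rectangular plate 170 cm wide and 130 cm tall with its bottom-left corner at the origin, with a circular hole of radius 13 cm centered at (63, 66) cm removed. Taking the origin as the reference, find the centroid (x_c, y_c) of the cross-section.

plate: A = 170 × 130 = 22100.00, centroid at (85.00, 65.00).
hole: A = −π·13² = -530.93, centroid at (63.00, 66.00).
ΣA = 21569.07 cm²
ΣAx_c = (22100.00)(85.00) + (-530.93)(63.00) = 1845051.46 cm³
ΣAy_c = (22100.00)(65.00) + (-530.93)(66.00) = 1401458.68 cm³
x_c = 1845051.46 / 21569.07 = 85.54 cm
y_c = 1401458.68 / 21569.07 = 64.98 cm

x_c = 85.54 cm, y_c = 64.98 cm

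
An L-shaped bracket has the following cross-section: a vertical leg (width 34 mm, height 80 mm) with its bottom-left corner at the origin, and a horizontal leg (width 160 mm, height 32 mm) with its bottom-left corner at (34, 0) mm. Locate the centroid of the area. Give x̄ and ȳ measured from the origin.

vertical leg: A = 34 × 80 = 2720.00, centroid at (17.00, 40.00).
horizontal leg: A = 160 × 32 = 5120.00, centroid at (114.00, 16.00).
ΣA = 7840.00 mm², ΣAx̄ = 629920.00 mm³, ΣAȳ = 190720.00 mm³.
x̄ = 629920.00/7840.00 = 80.35 mm; ȳ = 190720.00/7840.00 = 24.33 mm.

x̄ = 80.35 mm, ȳ = 24.33 mm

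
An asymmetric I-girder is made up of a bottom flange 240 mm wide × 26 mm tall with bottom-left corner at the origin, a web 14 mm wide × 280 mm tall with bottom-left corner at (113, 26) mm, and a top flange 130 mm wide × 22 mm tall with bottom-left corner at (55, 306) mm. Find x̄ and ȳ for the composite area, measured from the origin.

bottom flange: A = 240 × 26 = 6240.00, centroid at (120.00, 13.00).
web: A = 14 × 280 = 3920.00, centroid at (120.00, 166.00).
top flange: A = 130 × 22 = 2860.00, centroid at (120.00, 317.00).
ΣA = 13020.00 mm², ΣAx̄ = 1562400.00 mm³, ΣAȳ = 1638460.00 mm³.
x̄ = 1562400.00/13020.00 = 120.00 mm; ȳ = 1638460.00/13020.00 = 125.84 mm.

x̄ = 120.00 mm, ȳ = 125.84 mm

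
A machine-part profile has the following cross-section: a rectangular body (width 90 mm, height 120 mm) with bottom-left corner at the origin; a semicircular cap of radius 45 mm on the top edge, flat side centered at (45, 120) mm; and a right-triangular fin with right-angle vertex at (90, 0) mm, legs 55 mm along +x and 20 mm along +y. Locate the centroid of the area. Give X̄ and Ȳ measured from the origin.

rectangular body: A = 90 × 120 = 10800.00, centroid at (45.00, 60.00).
semicircular top: A = ½π·45² = 3180.86, centroid at (45.00, 139.10).
triangular fin: A = ½·55·20 = 550.00, centroid at (108.33, 6.67).
ΣA = 14530.86 mm², ΣAX̄ = 688722.15 mm³, ΣAȲ = 1094120.17 mm³.
X̄ = 688722.15/14530.86 = 47.40 mm; Ȳ = 1094120.17/14530.86 = 75.30 mm.

X̄ = 47.40 mm, Ȳ = 75.30 mm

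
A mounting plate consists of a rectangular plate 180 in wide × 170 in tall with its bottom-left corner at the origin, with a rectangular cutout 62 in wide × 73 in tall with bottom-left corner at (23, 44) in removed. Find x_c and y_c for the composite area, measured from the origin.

x_c = 96.25 in, y_c = 85.78 in

plate: A = 180 × 170 = 30600.00, centroid at (90.00, 85.00).
hole: A = −(62 × 73) = -4526.00, centroid at (54.00, 80.50).
ΣA = 26074.00 in², ΣAx_c = 2509596.00 in³, ΣAy_c = 2236657.00 in³.
x_c = 2509596.00/26074.00 = 96.25 in; y_c = 2236657.00/26074.00 = 85.78 in.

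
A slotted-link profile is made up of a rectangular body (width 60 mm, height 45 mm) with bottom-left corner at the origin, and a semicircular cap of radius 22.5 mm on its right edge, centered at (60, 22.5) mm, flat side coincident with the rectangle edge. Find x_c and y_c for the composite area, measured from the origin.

rectangular body: A = 60 × 45 = 2700.00, centroid at (30.00, 22.50).
semicircular end: A = ½π·22.5² = 795.22, centroid at (69.55, 22.50).
ΣA = 3495.22 mm², ΣAx_c = 136306.69 mm³, ΣAy_c = 78642.35 mm³.
x_c = 136306.69/3495.22 = 39.00 mm; y_c = 78642.35/3495.22 = 22.50 mm.

x_c = 39.00 mm, y_c = 22.50 mm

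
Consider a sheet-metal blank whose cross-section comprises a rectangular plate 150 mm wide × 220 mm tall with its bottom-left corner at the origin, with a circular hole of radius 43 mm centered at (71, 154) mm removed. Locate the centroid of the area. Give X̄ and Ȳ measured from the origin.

Part | A | x̄ᵢ | ȳᵢ | A·x̄ᵢ | A·ȳᵢ
plate | 33000.00 | 75.00 | 110.00 | 2475000.00 | 3630000.00
hole | -5808.80 | 71.00 | 154.00 | -412425.14 | -894555.94
Σ | 27191.20 |  |  | 2062574.86 | 2735444.06
X̄ = 2062574.86 / 27191.20 = 75.85 mm
Ȳ = 2735444.06 / 27191.20 = 100.60 mm

X̄ = 75.85 mm, Ȳ = 100.60 mm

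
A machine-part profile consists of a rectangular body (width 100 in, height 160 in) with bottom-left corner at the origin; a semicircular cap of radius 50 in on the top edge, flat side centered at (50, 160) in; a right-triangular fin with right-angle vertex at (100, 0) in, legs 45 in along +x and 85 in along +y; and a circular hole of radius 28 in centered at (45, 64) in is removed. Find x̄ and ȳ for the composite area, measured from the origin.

x̄ = 57.05 in, ȳ = 97.45 in

Part | A | x̄ᵢ | ȳᵢ | A·x̄ᵢ | A·ȳᵢ
rectangular body | 16000.00 | 50.00 | 80.00 | 800000.00 | 1280000.00
semicircular top | 3926.99 | 50.00 | 181.22 | 196349.54 | 711651.86
triangular fin | 1912.50 | 115.00 | 28.33 | 219937.50 | 54187.50
hole | -2463.01 | 45.00 | 64.00 | -110835.39 | -157632.55
Σ | 19376.48 |  |  | 1105451.65 | 1888206.81
x̄ = 1105451.65 / 19376.48 = 57.05 in
ȳ = 1888206.81 / 19376.48 = 97.45 in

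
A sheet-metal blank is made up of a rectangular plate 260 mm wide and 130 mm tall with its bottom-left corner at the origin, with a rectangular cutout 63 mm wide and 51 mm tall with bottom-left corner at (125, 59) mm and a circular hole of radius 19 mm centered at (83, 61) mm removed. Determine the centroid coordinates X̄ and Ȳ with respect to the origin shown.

plate: A = 260 × 130 = 33800.00, centroid at (130.00, 65.00).
hole 1: A = −(63 × 51) = -3213.00, centroid at (156.50, 84.50).
hole 2: A = −π·19² = -1134.11, centroid at (83.00, 61.00).
ΣA = 29452.89 mm², ΣAX̄ = 3797033.96 mm³, ΣAȲ = 1856320.49 mm³.
X̄ = 3797033.96/29452.89 = 128.92 mm; Ȳ = 1856320.49/29452.89 = 63.03 mm.

X̄ = 128.92 mm, Ȳ = 63.03 mm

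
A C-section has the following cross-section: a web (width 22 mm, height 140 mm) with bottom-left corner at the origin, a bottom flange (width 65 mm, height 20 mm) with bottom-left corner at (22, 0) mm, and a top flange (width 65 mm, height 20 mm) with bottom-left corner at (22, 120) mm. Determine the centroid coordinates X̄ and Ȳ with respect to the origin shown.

web: A = 22 × 140 = 3080.00, centroid at (11.00, 70.00).
bottom flange: A = 65 × 20 = 1300.00, centroid at (54.50, 10.00).
top flange: A = 65 × 20 = 1300.00, centroid at (54.50, 130.00).
ΣA = 5680.00 mm²
ΣAX̄ = (3080.00)(11.00) + (1300.00)(54.50) + (1300.00)(54.50) = 175580.00 mm³
ΣAȲ = (3080.00)(70.00) + (1300.00)(10.00) + (1300.00)(130.00) = 397600.00 mm³
X̄ = 175580.00 / 5680.00 = 30.91 mm
Ȳ = 397600.00 / 5680.00 = 70.00 mm

X̄ = 30.91 mm, Ȳ = 70.00 mm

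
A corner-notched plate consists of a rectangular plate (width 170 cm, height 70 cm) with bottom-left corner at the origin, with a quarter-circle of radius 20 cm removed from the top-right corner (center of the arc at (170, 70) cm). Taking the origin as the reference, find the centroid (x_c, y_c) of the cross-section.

x_c = 82.93 cm, y_c = 34.28 cm

plate: A = 170 × 70 = 11900.00, centroid at (85.00, 35.00).
removed quarter-circle: A = −¼π·20² = -314.16, centroid at (161.51, 61.51).
ΣA = 11585.84 cm²
ΣAx_c = (11900.00)(85.00) + (-314.16)(161.51) = 960759.59 cm³
ΣAy_c = (11900.00)(35.00) + (-314.16)(61.51) = 397175.52 cm³
x_c = 960759.59 / 11585.84 = 82.93 cm
y_c = 397175.52 / 11585.84 = 34.28 cm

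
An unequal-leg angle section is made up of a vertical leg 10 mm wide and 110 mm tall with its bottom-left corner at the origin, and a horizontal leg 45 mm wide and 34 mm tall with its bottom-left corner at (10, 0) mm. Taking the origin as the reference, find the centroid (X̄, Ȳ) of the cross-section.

Part | A | x̄ᵢ | ȳᵢ | A·x̄ᵢ | A·ȳᵢ
vertical leg | 1100.00 | 5.00 | 55.00 | 5500.00 | 60500.00
horizontal leg | 1530.00 | 32.50 | 17.00 | 49725.00 | 26010.00
Σ | 2630.00 |  |  | 55225.00 | 86510.00
X̄ = 55225.00 / 2630.00 = 21.00 mm
Ȳ = 86510.00 / 2630.00 = 32.89 mm

X̄ = 21.00 mm, Ȳ = 32.89 mm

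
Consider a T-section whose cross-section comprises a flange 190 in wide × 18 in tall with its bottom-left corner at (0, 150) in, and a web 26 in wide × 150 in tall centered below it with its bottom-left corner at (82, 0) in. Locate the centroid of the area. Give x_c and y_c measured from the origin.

web: A = 26 × 150 = 3900.00, centroid at (95.00, 75.00).
flange: A = 190 × 18 = 3420.00, centroid at (95.00, 159.00).
ΣA = 7320.00 in², ΣAx_c = 695400.00 in³, ΣAy_c = 836280.00 in³.
x_c = 695400.00/7320.00 = 95.00 in; y_c = 836280.00/7320.00 = 114.25 in.

x_c = 95.00 in, y_c = 114.25 in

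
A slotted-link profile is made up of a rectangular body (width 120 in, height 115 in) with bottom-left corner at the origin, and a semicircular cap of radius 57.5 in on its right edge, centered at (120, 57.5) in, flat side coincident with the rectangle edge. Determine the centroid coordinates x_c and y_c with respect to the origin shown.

x_c = 83.08 in, y_c = 57.50 in

rectangular body: A = 120 × 115 = 13800.00, centroid at (60.00, 57.50).
semicircular end: A = ½π·57.5² = 5193.45, centroid at (144.40, 57.50).
ΣA = 18993.45 in², ΣAx_c = 1577953.03 in³, ΣAy_c = 1092123.11 in³.
x_c = 1577953.03/18993.45 = 83.08 in; y_c = 1092123.11/18993.45 = 57.50 in.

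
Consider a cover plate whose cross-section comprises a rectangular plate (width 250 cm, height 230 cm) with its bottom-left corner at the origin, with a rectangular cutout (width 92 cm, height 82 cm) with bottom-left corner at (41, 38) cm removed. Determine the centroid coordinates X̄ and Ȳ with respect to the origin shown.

plate: A = 250 × 230 = 57500.00, centroid at (125.00, 115.00).
hole: A = −(92 × 82) = -7544.00, centroid at (87.00, 79.00).
ΣA = 49956.00 cm²
ΣAX̄ = (57500.00)(125.00) + (-7544.00)(87.00) = 6531172.00 cm³
ΣAȲ = (57500.00)(115.00) + (-7544.00)(79.00) = 6016524.00 cm³
X̄ = 6531172.00 / 49956.00 = 130.74 cm
Ȳ = 6016524.00 / 49956.00 = 120.44 cm

X̄ = 130.74 cm, Ȳ = 120.44 cm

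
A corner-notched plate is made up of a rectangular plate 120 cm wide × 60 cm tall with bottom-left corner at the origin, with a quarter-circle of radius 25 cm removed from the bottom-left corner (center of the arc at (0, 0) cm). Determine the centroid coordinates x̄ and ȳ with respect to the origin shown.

plate: A = 120 × 60 = 7200.00, centroid at (60.00, 30.00).
removed quarter-circle: A = −¼π·25² = -490.87, centroid at (10.61, 10.61).
ΣA = 6709.13 cm²
ΣAx̄ = (7200.00)(60.00) + (-490.87)(10.61) = 426791.67 cm³
ΣAȳ = (7200.00)(30.00) + (-490.87)(10.61) = 210791.67 cm³
x̄ = 426791.67 / 6709.13 = 63.61 cm
ȳ = 210791.67 / 6709.13 = 31.42 cm

x̄ = 63.61 cm, ȳ = 31.42 cm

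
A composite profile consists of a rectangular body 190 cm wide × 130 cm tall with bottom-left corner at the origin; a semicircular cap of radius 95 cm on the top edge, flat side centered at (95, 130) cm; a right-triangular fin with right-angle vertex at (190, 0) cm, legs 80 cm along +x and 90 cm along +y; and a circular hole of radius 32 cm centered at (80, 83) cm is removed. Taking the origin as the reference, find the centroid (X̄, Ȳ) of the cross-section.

X̄ = 107.39 cm, Ȳ = 98.35 cm

rectangular body: A = 190 × 130 = 24700.00, centroid at (95.00, 65.00).
semicircular top: A = ½π·95² = 14176.44, centroid at (95.00, 170.32).
triangular fin: A = ½·80·90 = 3600.00, centroid at (216.67, 30.00).
hole: A = −π·32² = -3216.99, centroid at (80.00, 83.00).
ΣA = 39259.45 cm², ΣAX̄ = 4215902.23 cm³, ΣAȲ = 3861009.88 cm³.
X̄ = 4215902.23/39259.45 = 107.39 cm; Ȳ = 3861009.88/39259.45 = 98.35 cm.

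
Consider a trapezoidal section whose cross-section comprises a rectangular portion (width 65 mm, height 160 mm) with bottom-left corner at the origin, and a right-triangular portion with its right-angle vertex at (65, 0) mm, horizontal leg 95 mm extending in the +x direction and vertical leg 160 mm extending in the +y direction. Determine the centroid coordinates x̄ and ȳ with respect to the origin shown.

x̄ = 59.59 mm, ȳ = 68.74 mm

rectangular portion: A = 65 × 160 = 10400.00, centroid at (32.50, 80.00).
triangular portion: A = ½·95·160 = 7600.00, centroid at (96.67, 53.33).
ΣA = 18000.00 mm²
ΣAx̄ = (10400.00)(32.50) + (7600.00)(96.67) = 1072666.67 mm³
ΣAȳ = (10400.00)(80.00) + (7600.00)(53.33) = 1237333.33 mm³
x̄ = 1072666.67 / 18000.00 = 59.59 mm
ȳ = 1237333.33 / 18000.00 = 68.74 mm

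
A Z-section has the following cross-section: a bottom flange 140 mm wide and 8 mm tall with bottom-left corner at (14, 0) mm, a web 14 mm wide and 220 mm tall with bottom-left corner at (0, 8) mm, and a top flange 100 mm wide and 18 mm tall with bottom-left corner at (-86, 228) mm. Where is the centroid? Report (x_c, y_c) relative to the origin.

bottom flange: A = 140 × 8 = 1120.00, centroid at (84.00, 4.00).
web: A = 14 × 220 = 3080.00, centroid at (7.00, 118.00).
top flange: A = 100 × 18 = 1800.00, centroid at (-36.00, 237.00).
ΣA = 6000.00 mm²
ΣAx_c = (1120.00)(84.00) + (3080.00)(7.00) + (1800.00)(-36.00) = 50840.00 mm³
ΣAy_c = (1120.00)(4.00) + (3080.00)(118.00) + (1800.00)(237.00) = 794520.00 mm³
x_c = 50840.00 / 6000.00 = 8.47 mm
y_c = 794520.00 / 6000.00 = 132.42 mm

x_c = 8.47 mm, y_c = 132.42 mm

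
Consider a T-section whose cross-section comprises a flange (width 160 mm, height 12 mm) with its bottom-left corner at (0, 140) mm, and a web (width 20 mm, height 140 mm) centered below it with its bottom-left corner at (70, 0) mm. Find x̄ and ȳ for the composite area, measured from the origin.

x̄ = 80.00 mm, ȳ = 100.92 mm

web: A = 20 × 140 = 2800.00, centroid at (80.00, 70.00).
flange: A = 160 × 12 = 1920.00, centroid at (80.00, 146.00).
ΣA = 4720.00 mm²
ΣAx̄ = (2800.00)(80.00) + (1920.00)(80.00) = 377600.00 mm³
ΣAȳ = (2800.00)(70.00) + (1920.00)(146.00) = 476320.00 mm³
x̄ = 377600.00 / 4720.00 = 80.00 mm
ȳ = 476320.00 / 4720.00 = 100.92 mm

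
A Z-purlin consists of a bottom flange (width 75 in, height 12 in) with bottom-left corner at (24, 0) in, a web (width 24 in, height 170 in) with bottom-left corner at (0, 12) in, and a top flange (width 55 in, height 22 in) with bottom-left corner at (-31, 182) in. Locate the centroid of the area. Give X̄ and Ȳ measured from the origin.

X̄ = 16.17 in, Ȳ = 102.53 in

Part | A | x̄ᵢ | ȳᵢ | A·x̄ᵢ | A·ȳᵢ
bottom flange | 900.00 | 61.50 | 6.00 | 55350.00 | 5400.00
web | 4080.00 | 12.00 | 97.00 | 48960.00 | 395760.00
top flange | 1210.00 | -3.50 | 193.00 | -4235.00 | 233530.00
Σ | 6190.00 |  |  | 100075.00 | 634690.00
X̄ = 100075.00 / 6190.00 = 16.17 in
Ȳ = 634690.00 / 6190.00 = 102.53 in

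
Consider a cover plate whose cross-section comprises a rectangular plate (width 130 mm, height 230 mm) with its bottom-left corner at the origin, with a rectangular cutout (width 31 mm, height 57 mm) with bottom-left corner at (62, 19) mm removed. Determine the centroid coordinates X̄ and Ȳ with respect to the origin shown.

X̄ = 64.21 mm, Ȳ = 119.24 mm

plate: A = 130 × 230 = 29900.00, centroid at (65.00, 115.00).
hole: A = −(31 × 57) = -1767.00, centroid at (77.50, 47.50).
ΣA = 28133.00 mm², ΣAX̄ = 1806557.50 mm³, ΣAȲ = 3354567.50 mm³.
X̄ = 1806557.50/28133.00 = 64.21 mm; Ȳ = 3354567.50/28133.00 = 119.24 mm.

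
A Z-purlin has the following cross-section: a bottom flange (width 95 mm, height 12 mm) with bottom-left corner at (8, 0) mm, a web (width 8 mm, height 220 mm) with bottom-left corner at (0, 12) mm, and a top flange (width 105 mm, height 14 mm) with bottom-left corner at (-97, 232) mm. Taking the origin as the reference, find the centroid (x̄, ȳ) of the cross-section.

Part | A | x̄ᵢ | ȳᵢ | A·x̄ᵢ | A·ȳᵢ
bottom flange | 1140.00 | 55.50 | 6.00 | 63270.00 | 6840.00
web | 1760.00 | 4.00 | 122.00 | 7040.00 | 214720.00
top flange | 1470.00 | -44.50 | 239.00 | -65415.00 | 351330.00
Σ | 4370.00 |  |  | 4895.00 | 572890.00
x̄ = 4895.00 / 4370.00 = 1.12 mm
ȳ = 572890.00 / 4370.00 = 131.10 mm

x̄ = 1.12 mm, ȳ = 131.10 mm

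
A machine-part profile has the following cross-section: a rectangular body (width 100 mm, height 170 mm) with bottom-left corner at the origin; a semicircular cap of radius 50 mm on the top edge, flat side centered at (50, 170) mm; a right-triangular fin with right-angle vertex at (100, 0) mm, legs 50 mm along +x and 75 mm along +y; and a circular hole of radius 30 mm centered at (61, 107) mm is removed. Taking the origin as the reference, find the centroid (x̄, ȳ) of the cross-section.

rectangular body: A = 100 × 170 = 17000.00, centroid at (50.00, 85.00).
semicircular top: A = ½π·50² = 3926.99, centroid at (50.00, 191.22).
triangular fin: A = ½·50·75 = 1875.00, centroid at (116.67, 25.00).
hole: A = −π·30² = -2827.43, centroid at (61.00, 107.00).
ΣA = 19974.56 mm²
ΣAx̄ = (17000.00)(50.00) + (3926.99)(50.00) + (1875.00)(116.67) + (-2827.43)(61.00) = 1092626.10 mm³
ΣAȳ = (17000.00)(85.00) + (3926.99)(191.22) + (1875.00)(25.00) + (-2827.43)(107.00) = 1940261.40 mm³
x̄ = 1092626.10 / 19974.56 = 54.70 mm
ȳ = 1940261.40 / 19974.56 = 97.14 mm

x̄ = 54.70 mm, ȳ = 97.14 mm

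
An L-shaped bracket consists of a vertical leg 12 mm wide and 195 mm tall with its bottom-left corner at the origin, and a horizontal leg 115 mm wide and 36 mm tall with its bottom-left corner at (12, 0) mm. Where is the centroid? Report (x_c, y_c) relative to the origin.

x_c = 46.57 mm, y_c = 46.71 mm

vertical leg: A = 12 × 195 = 2340.00, centroid at (6.00, 97.50).
horizontal leg: A = 115 × 36 = 4140.00, centroid at (69.50, 18.00).
ΣA = 6480.00 mm², ΣAx_c = 301770.00 mm³, ΣAy_c = 302670.00 mm³.
x_c = 301770.00/6480.00 = 46.57 mm; y_c = 302670.00/6480.00 = 46.71 mm.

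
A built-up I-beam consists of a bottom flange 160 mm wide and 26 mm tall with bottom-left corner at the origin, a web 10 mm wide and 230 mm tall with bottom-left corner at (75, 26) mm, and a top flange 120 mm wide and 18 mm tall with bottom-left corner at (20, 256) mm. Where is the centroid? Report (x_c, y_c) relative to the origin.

x_c = 80.00 mm, y_c = 110.30 mm

Part | A | x̄ᵢ | ȳᵢ | A·x̄ᵢ | A·ȳᵢ
bottom flange | 4160.00 | 80.00 | 13.00 | 332800.00 | 54080.00
web | 2300.00 | 80.00 | 141.00 | 184000.00 | 324300.00
top flange | 2160.00 | 80.00 | 265.00 | 172800.00 | 572400.00
Σ | 8620.00 |  |  | 689600.00 | 950780.00
x_c = 689600.00 / 8620.00 = 80.00 mm
y_c = 950780.00 / 8620.00 = 110.30 mm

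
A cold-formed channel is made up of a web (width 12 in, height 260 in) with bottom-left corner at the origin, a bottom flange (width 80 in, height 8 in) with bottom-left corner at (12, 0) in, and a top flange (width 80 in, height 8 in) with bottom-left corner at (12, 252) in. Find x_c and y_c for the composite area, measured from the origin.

Part | A | x̄ᵢ | ȳᵢ | A·x̄ᵢ | A·ȳᵢ
web | 3120.00 | 6.00 | 130.00 | 18720.00 | 405600.00
bottom flange | 640.00 | 52.00 | 4.00 | 33280.00 | 2560.00
top flange | 640.00 | 52.00 | 256.00 | 33280.00 | 163840.00
Σ | 4400.00 |  |  | 85280.00 | 572000.00
x_c = 85280.00 / 4400.00 = 19.38 in
y_c = 572000.00 / 4400.00 = 130.00 in

x_c = 19.38 in, y_c = 130.00 in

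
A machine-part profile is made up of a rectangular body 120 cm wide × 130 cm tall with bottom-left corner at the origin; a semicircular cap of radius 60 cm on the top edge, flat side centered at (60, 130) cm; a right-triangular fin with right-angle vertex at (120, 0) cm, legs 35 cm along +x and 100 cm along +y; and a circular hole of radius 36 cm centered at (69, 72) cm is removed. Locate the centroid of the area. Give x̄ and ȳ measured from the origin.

x̄ = 64.69 cm, ȳ = 87.59 cm

rectangular body: A = 120 × 130 = 15600.00, centroid at (60.00, 65.00).
semicircular top: A = ½π·60² = 5654.87, centroid at (60.00, 155.46).
triangular fin: A = ½·35·100 = 1750.00, centroid at (131.67, 33.33).
hole: A = −π·36² = -4071.50, centroid at (69.00, 72.00).
ΣA = 18933.36 cm²
ΣAx̄ = (15600.00)(60.00) + (5654.87)(60.00) + (1750.00)(131.67) + (-4071.50)(69.00) = 1224774.89 cm³
ΣAȳ = (15600.00)(65.00) + (5654.87)(155.46) + (1750.00)(33.33) + (-4071.50)(72.00) = 1658317.72 cm³
x̄ = 1224774.89 / 18933.36 = 64.69 cm
ȳ = 1658317.72 / 18933.36 = 87.59 cm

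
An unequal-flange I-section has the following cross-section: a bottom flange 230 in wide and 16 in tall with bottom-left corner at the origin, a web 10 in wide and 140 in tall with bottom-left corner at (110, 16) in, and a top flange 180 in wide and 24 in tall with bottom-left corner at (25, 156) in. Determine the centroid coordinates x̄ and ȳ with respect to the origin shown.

x̄ = 115.00 in, ȳ = 93.15 in

bottom flange: A = 230 × 16 = 3680.00, centroid at (115.00, 8.00).
web: A = 10 × 140 = 1400.00, centroid at (115.00, 86.00).
top flange: A = 180 × 24 = 4320.00, centroid at (115.00, 168.00).
ΣA = 9400.00 in², ΣAx̄ = 1081000.00 in³, ΣAȳ = 875600.00 in³.
x̄ = 1081000.00/9400.00 = 115.00 in; ȳ = 875600.00/9400.00 = 93.15 in.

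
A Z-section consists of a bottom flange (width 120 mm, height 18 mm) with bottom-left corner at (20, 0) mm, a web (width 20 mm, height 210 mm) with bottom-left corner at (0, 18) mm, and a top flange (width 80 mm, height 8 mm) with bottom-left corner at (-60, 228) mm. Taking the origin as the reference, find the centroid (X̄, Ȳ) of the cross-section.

bottom flange: A = 120 × 18 = 2160.00, centroid at (80.00, 9.00).
web: A = 20 × 210 = 4200.00, centroid at (10.00, 123.00).
top flange: A = 80 × 8 = 640.00, centroid at (-20.00, 232.00).
ΣA = 7000.00 mm², ΣAX̄ = 202000.00 mm³, ΣAȲ = 684520.00 mm³.
X̄ = 202000.00/7000.00 = 28.86 mm; Ȳ = 684520.00/7000.00 = 97.79 mm.

X̄ = 28.86 mm, Ȳ = 97.79 mm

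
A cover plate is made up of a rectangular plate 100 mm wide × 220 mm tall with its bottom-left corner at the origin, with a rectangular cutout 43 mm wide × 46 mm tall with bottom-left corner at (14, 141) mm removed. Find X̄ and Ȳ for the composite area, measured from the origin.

plate: A = 100 × 220 = 22000.00, centroid at (50.00, 110.00).
hole: A = −(43 × 46) = -1978.00, centroid at (35.50, 164.00).
ΣA = 20022.00 mm², ΣAX̄ = 1029781.00 mm³, ΣAȲ = 2095608.00 mm³.
X̄ = 1029781.00/20022.00 = 51.43 mm; Ȳ = 2095608.00/20022.00 = 104.67 mm.

X̄ = 51.43 mm, Ȳ = 104.67 mm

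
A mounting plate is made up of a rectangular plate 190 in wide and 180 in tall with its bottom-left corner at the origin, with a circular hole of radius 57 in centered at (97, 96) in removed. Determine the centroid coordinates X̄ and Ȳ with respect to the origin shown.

plate: A = 190 × 180 = 34200.00, centroid at (95.00, 90.00).
hole: A = −π·57² = -10207.03, centroid at (97.00, 96.00).
ΣA = 23992.97 in², ΣAX̄ = 2258917.65 in³, ΣAȲ = 2098124.68 in³.
X̄ = 2258917.65/23992.97 = 94.15 in; Ȳ = 2098124.68/23992.97 = 87.45 in.

X̄ = 94.15 in, Ȳ = 87.45 in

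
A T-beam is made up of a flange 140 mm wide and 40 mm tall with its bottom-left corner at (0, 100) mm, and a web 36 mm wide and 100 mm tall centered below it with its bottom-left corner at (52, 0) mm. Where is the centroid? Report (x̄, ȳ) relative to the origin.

x̄ = 70.00 mm, ȳ = 92.61 mm

web: A = 36 × 100 = 3600.00, centroid at (70.00, 50.00).
flange: A = 140 × 40 = 5600.00, centroid at (70.00, 120.00).
ΣA = 9200.00 mm², ΣAx̄ = 644000.00 mm³, ΣAȳ = 852000.00 mm³.
x̄ = 644000.00/9200.00 = 70.00 mm; ȳ = 852000.00/9200.00 = 92.61 mm.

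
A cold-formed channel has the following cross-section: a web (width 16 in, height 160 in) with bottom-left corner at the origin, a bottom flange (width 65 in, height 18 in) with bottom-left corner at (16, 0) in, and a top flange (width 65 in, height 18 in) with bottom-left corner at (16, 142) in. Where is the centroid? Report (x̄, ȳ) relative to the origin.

Part | A | x̄ᵢ | ȳᵢ | A·x̄ᵢ | A·ȳᵢ
web | 2560.00 | 8.00 | 80.00 | 20480.00 | 204800.00
bottom flange | 1170.00 | 48.50 | 9.00 | 56745.00 | 10530.00
top flange | 1170.00 | 48.50 | 151.00 | 56745.00 | 176670.00
Σ | 4900.00 |  |  | 133970.00 | 392000.00
x̄ = 133970.00 / 4900.00 = 27.34 in
ȳ = 392000.00 / 4900.00 = 80.00 in

x̄ = 27.34 in, ȳ = 80.00 in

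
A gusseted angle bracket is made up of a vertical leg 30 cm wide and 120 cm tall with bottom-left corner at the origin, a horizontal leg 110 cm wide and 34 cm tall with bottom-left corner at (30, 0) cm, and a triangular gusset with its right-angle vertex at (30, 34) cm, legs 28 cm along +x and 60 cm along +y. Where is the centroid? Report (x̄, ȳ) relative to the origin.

Part | A | x̄ᵢ | ȳᵢ | A·x̄ᵢ | A·ȳᵢ
vertical leg | 3600.00 | 15.00 | 60.00 | 54000.00 | 216000.00
horizontal leg | 3740.00 | 85.00 | 17.00 | 317900.00 | 63580.00
gusset | 840.00 | 39.33 | 54.00 | 33040.00 | 45360.00
Σ | 8180.00 |  |  | 404940.00 | 324940.00
x̄ = 404940.00 / 8180.00 = 49.50 cm
ȳ = 324940.00 / 8180.00 = 39.72 cm

x̄ = 49.50 cm, ȳ = 39.72 cm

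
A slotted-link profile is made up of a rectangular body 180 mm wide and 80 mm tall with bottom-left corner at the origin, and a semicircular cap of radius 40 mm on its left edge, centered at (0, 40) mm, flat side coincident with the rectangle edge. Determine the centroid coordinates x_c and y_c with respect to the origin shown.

x_c = 74.10 mm, y_c = 40.00 mm

rectangular body: A = 180 × 80 = 14400.00, centroid at (90.00, 40.00).
semicircular end: A = ½π·40² = 2513.27, centroid at (-16.98, 40.00).
ΣA = 16913.27 mm², ΣAx_c = 1253333.33 mm³, ΣAy_c = 676530.96 mm³.
x_c = 1253333.33/16913.27 = 74.10 mm; y_c = 676530.96/16913.27 = 40.00 mm.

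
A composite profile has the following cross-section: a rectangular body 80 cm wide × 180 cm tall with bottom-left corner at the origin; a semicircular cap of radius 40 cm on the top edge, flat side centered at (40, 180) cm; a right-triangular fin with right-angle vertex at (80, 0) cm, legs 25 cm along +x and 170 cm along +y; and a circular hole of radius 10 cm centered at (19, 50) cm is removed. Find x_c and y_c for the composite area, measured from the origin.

x_c = 45.84 cm, y_c = 101.25 cm

rectangular body: A = 80 × 180 = 14400.00, centroid at (40.00, 90.00).
semicircular top: A = ½π·40² = 2513.27, centroid at (40.00, 196.98).
triangular fin: A = ½·25·170 = 2125.00, centroid at (88.33, 56.67).
hole: A = −π·10² = -314.16, centroid at (19.00, 50.00).
ΣA = 18724.11 cm²
ΣAx_c = (14400.00)(40.00) + (2513.27)(40.00) + (2125.00)(88.33) + (-314.16)(19.00) = 858270.27 cm³
ΣAy_c = (14400.00)(90.00) + (2513.27)(196.98) + (2125.00)(56.67) + (-314.16)(50.00) = 1895764.71 cm³
x_c = 858270.27 / 18724.11 = 45.84 cm
y_c = 1895764.71 / 18724.11 = 101.25 cm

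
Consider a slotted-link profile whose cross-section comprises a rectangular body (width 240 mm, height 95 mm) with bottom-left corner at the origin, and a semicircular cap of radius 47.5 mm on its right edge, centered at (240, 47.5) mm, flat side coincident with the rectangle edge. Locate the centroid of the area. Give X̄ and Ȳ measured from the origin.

X̄ = 138.86 mm, Ȳ = 47.50 mm

rectangular body: A = 240 × 95 = 22800.00, centroid at (120.00, 47.50).
semicircular end: A = ½π·47.5² = 3544.11, centroid at (260.16, 47.50).
ΣA = 26344.11 mm²
ΣAX̄ = (22800.00)(120.00) + (3544.11)(260.16) = 3658034.13 mm³
ΣAȲ = (22800.00)(47.50) + (3544.11)(47.50) = 1251345.19 mm³
X̄ = 3658034.13 / 26344.11 = 138.86 mm
Ȳ = 1251345.19 / 26344.11 = 47.50 mm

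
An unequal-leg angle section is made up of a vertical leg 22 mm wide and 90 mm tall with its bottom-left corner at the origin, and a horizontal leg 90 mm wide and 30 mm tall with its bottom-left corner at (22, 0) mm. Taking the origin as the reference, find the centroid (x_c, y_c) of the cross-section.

Part | A | x̄ᵢ | ȳᵢ | A·x̄ᵢ | A·ȳᵢ
vertical leg | 1980.00 | 11.00 | 45.00 | 21780.00 | 89100.00
horizontal leg | 2700.00 | 67.00 | 15.00 | 180900.00 | 40500.00
Σ | 4680.00 |  |  | 202680.00 | 129600.00
x_c = 202680.00 / 4680.00 = 43.31 mm
y_c = 129600.00 / 4680.00 = 27.69 mm

x_c = 43.31 mm, y_c = 27.69 mm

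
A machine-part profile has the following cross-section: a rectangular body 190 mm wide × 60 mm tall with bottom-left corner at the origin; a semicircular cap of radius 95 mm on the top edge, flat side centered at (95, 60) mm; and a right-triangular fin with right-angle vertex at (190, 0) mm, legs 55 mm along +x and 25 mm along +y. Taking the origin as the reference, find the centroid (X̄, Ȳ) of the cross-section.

Part | A | x̄ᵢ | ȳᵢ | A·x̄ᵢ | A·ȳᵢ
rectangular body | 11400.00 | 95.00 | 30.00 | 1083000.00 | 342000.00
semicircular top | 14176.44 | 95.00 | 100.32 | 1346761.50 | 1422169.54
triangular fin | 687.50 | 208.33 | 8.33 | 143229.17 | 5729.17
Σ | 26263.94 |  |  | 2572990.67 | 1769898.71
X̄ = 2572990.67 / 26263.94 = 97.97 mm
Ȳ = 1769898.71 / 26263.94 = 67.39 mm

X̄ = 97.97 mm, Ȳ = 67.39 mm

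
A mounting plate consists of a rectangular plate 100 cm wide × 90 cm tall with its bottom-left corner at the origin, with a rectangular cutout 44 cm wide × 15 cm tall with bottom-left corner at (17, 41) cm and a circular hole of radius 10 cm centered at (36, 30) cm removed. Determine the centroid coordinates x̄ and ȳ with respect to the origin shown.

x̄ = 51.45 cm, ȳ = 45.30 cm

plate: A = 100 × 90 = 9000.00, centroid at (50.00, 45.00).
hole 1: A = −(44 × 15) = -660.00, centroid at (39.00, 48.50).
hole 2: A = −π·10² = -314.16, centroid at (36.00, 30.00).
ΣA = 8025.84 cm², ΣAx̄ = 412950.27 cm³, ΣAȳ = 363565.22 cm³.
x̄ = 412950.27/8025.84 = 51.45 cm; ȳ = 363565.22/8025.84 = 45.30 cm.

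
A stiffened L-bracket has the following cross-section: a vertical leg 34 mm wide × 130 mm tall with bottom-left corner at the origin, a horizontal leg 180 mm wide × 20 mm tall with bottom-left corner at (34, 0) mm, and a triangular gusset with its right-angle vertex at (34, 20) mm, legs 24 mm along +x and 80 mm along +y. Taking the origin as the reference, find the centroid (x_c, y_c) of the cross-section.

Part | A | x̄ᵢ | ȳᵢ | A·x̄ᵢ | A·ȳᵢ
vertical leg | 4420.00 | 17.00 | 65.00 | 75140.00 | 287300.00
horizontal leg | 3600.00 | 124.00 | 10.00 | 446400.00 | 36000.00
gusset | 960.00 | 42.00 | 46.67 | 40320.00 | 44800.00
Σ | 8980.00 |  |  | 561860.00 | 368100.00
x_c = 561860.00 / 8980.00 = 62.57 mm
y_c = 368100.00 / 8980.00 = 40.99 mm

x_c = 62.57 mm, y_c = 40.99 mm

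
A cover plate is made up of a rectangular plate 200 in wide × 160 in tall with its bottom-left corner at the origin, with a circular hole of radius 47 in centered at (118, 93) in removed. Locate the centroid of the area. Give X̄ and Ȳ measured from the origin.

plate: A = 200 × 160 = 32000.00, centroid at (100.00, 80.00).
hole: A = −π·47² = -6939.78, centroid at (118.00, 93.00).
ΣA = 25060.22 in²
ΣAX̄ = (32000.00)(100.00) + (-6939.78)(118.00) = 2381106.18 in³
ΣAȲ = (32000.00)(80.00) + (-6939.78)(93.00) = 1914600.63 in³
X̄ = 2381106.18 / 25060.22 = 95.02 in
Ȳ = 1914600.63 / 25060.22 = 76.40 in

X̄ = 95.02 in, Ȳ = 76.40 in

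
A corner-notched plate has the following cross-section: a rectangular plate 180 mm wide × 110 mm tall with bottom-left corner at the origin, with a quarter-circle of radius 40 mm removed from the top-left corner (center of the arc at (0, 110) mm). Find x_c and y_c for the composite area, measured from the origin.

plate: A = 180 × 110 = 19800.00, centroid at (90.00, 55.00).
removed quarter-circle: A = −¼π·40² = -1256.64, centroid at (16.98, 93.02).
ΣA = 18543.36 mm², ΣAx_c = 1760666.67 mm³, ΣAy_c = 972103.26 mm³.
x_c = 1760666.67/18543.36 = 94.95 mm; y_c = 972103.26/18543.36 = 52.42 mm.

x_c = 94.95 mm, y_c = 52.42 mm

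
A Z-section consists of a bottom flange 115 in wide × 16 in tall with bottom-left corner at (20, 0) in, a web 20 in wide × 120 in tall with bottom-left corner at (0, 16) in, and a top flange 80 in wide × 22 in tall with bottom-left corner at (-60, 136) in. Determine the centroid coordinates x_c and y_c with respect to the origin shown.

x_c = 21.90 in, y_c = 75.97 in

bottom flange: A = 115 × 16 = 1840.00, centroid at (77.50, 8.00).
web: A = 20 × 120 = 2400.00, centroid at (10.00, 76.00).
top flange: A = 80 × 22 = 1760.00, centroid at (-20.00, 147.00).
ΣA = 6000.00 in², ΣAx_c = 131400.00 in³, ΣAy_c = 455840.00 in³.
x_c = 131400.00/6000.00 = 21.90 in; y_c = 455840.00/6000.00 = 75.97 in.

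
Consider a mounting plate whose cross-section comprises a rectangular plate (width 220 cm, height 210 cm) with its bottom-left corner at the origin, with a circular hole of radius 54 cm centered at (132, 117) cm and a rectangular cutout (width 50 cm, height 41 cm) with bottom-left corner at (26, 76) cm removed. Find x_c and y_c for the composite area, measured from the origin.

plate: A = 220 × 210 = 46200.00, centroid at (110.00, 105.00).
hole 1: A = −π·54² = -9160.88, centroid at (132.00, 117.00).
hole 2: A = −(50 × 41) = -2050.00, centroid at (51.00, 96.50).
ΣA = 34989.12 cm², ΣAx_c = 3768213.29 cm³, ΣAy_c = 3581351.55 cm³.
x_c = 3768213.29/34989.12 = 107.70 cm; y_c = 3581351.55/34989.12 = 102.36 cm.

x_c = 107.70 cm, y_c = 102.36 cm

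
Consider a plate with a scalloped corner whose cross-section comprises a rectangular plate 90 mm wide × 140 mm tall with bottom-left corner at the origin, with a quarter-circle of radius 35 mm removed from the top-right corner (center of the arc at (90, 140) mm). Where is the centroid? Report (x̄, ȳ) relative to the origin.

plate: A = 90 × 140 = 12600.00, centroid at (45.00, 70.00).
removed quarter-circle: A = −¼π·35² = -962.11, centroid at (75.15, 125.15).
ΣA = 11637.89 mm², ΣAx̄ = 494701.52 mm³, ΣAȳ = 761595.88 mm³.
x̄ = 494701.52/11637.89 = 42.51 mm; ȳ = 761595.88/11637.89 = 65.44 mm.

x̄ = 42.51 mm, ȳ = 65.44 mm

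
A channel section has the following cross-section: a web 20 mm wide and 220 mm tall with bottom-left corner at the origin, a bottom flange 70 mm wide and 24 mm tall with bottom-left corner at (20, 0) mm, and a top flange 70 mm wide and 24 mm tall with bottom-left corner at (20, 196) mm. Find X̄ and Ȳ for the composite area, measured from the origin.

X̄ = 29.48 mm, Ȳ = 110.00 mm

Part | A | x̄ᵢ | ȳᵢ | A·x̄ᵢ | A·ȳᵢ
web | 4400.00 | 10.00 | 110.00 | 44000.00 | 484000.00
bottom flange | 1680.00 | 55.00 | 12.00 | 92400.00 | 20160.00
top flange | 1680.00 | 55.00 | 208.00 | 92400.00 | 349440.00
Σ | 7760.00 |  |  | 228800.00 | 853600.00
X̄ = 228800.00 / 7760.00 = 29.48 mm
Ȳ = 853600.00 / 7760.00 = 110.00 mm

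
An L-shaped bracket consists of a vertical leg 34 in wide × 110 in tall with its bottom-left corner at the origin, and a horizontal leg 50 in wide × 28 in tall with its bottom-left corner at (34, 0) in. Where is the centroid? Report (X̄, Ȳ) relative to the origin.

X̄ = 28.44 in, Ȳ = 43.83 in

Part | A | x̄ᵢ | ȳᵢ | A·x̄ᵢ | A·ȳᵢ
vertical leg | 3740.00 | 17.00 | 55.00 | 63580.00 | 205700.00
horizontal leg | 1400.00 | 59.00 | 14.00 | 82600.00 | 19600.00
Σ | 5140.00 |  |  | 146180.00 | 225300.00
X̄ = 146180.00 / 5140.00 = 28.44 in
Ȳ = 225300.00 / 5140.00 = 43.83 in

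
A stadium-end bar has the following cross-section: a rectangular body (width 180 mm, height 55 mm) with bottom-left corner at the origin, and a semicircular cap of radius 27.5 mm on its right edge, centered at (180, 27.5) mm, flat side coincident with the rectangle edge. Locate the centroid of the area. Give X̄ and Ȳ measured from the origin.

X̄ = 100.89 mm, Ȳ = 27.50 mm

rectangular body: A = 180 × 55 = 9900.00, centroid at (90.00, 27.50).
semicircular end: A = ½π·27.5² = 1187.91, centroid at (191.67, 27.50).
ΣA = 11087.91 mm², ΣAX̄ = 1118689.23 mm³, ΣAȲ = 304917.65 mm³.
X̄ = 1118689.23/11087.91 = 100.89 mm; Ȳ = 304917.65/11087.91 = 27.50 mm.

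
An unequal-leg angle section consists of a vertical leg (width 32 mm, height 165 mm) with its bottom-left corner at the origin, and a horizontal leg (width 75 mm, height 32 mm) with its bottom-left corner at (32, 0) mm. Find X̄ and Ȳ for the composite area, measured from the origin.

vertical leg: A = 32 × 165 = 5280.00, centroid at (16.00, 82.50).
horizontal leg: A = 75 × 32 = 2400.00, centroid at (69.50, 16.00).
ΣA = 7680.00 mm², ΣAX̄ = 251280.00 mm³, ΣAȲ = 474000.00 mm³.
X̄ = 251280.00/7680.00 = 32.72 mm; Ȳ = 474000.00/7680.00 = 61.72 mm.

X̄ = 32.72 mm, Ȳ = 61.72 mm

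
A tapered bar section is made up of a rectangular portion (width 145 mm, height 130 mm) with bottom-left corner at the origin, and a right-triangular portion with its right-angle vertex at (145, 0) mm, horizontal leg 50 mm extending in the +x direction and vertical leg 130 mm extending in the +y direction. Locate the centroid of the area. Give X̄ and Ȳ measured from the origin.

X̄ = 85.61 mm, Ȳ = 61.81 mm

rectangular portion: A = 145 × 130 = 18850.00, centroid at (72.50, 65.00).
triangular portion: A = ½·50·130 = 3250.00, centroid at (161.67, 43.33).
ΣA = 22100.00 mm², ΣAX̄ = 1892041.67 mm³, ΣAȲ = 1366083.33 mm³.
X̄ = 1892041.67/22100.00 = 85.61 mm; Ȳ = 1366083.33/22100.00 = 61.81 mm.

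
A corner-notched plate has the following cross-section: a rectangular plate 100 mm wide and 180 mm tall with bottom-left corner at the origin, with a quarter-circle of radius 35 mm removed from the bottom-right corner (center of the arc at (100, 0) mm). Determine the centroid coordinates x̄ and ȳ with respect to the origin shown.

plate: A = 100 × 180 = 18000.00, centroid at (50.00, 90.00).
removed quarter-circle: A = −¼π·35² = -962.11, centroid at (85.15, 14.85).
ΣA = 17037.89 mm²
ΣAx̄ = (18000.00)(50.00) + (-962.11)(85.15) = 818080.39 mm³
ΣAȳ = (18000.00)(90.00) + (-962.11)(14.85) = 1605708.33 mm³
x̄ = 818080.39 / 17037.89 = 48.02 mm
ȳ = 1605708.33 / 17037.89 = 94.24 mm

x̄ = 48.02 mm, ȳ = 94.24 mm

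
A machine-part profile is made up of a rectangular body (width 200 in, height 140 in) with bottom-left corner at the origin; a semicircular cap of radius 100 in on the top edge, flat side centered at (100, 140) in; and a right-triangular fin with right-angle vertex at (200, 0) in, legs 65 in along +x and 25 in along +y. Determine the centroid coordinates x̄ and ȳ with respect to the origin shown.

Part | A | x̄ᵢ | ȳᵢ | A·x̄ᵢ | A·ȳᵢ
rectangular body | 28000.00 | 100.00 | 70.00 | 2800000.00 | 1960000.00
semicircular top | 15707.96 | 100.00 | 182.44 | 1570796.33 | 2865781.52
triangular fin | 812.50 | 221.67 | 8.33 | 180104.17 | 6770.83
Σ | 44520.46 |  |  | 4550900.49 | 4832552.36
x̄ = 4550900.49 / 44520.46 = 102.22 in
ȳ = 4832552.36 / 44520.46 = 108.55 in

x̄ = 102.22 in, ȳ = 108.55 in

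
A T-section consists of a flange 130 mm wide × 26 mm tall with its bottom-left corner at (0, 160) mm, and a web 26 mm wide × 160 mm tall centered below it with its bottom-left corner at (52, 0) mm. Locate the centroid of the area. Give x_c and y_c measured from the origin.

web: A = 26 × 160 = 4160.00, centroid at (65.00, 80.00).
flange: A = 130 × 26 = 3380.00, centroid at (65.00, 173.00).
ΣA = 7540.00 mm²
ΣAx_c = (4160.00)(65.00) + (3380.00)(65.00) = 490100.00 mm³
ΣAy_c = (4160.00)(80.00) + (3380.00)(173.00) = 917540.00 mm³
x_c = 490100.00 / 7540.00 = 65.00 mm
y_c = 917540.00 / 7540.00 = 121.69 mm

x_c = 65.00 mm, y_c = 121.69 mm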